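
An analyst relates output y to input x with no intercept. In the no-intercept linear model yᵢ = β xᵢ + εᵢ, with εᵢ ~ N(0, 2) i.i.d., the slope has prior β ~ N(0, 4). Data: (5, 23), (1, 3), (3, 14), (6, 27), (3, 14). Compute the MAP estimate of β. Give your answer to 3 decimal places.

β̂_MAP = 4.522

log p(β | y) = −Σ(yᵢ − βxᵢ)²/(2·2) − β²/(2·4) + const.
Setting the derivative to zero: Σxᵢ(yᵢ − βxᵢ)/2 − β/4 = 0, so β = Σxᵢyᵢ / (Σxᵢ² + σ²/τ²).
Σxᵢyᵢ = 5·23 + 1·3 + 3·14 + 6·27 + 3·14 = 364; Σxᵢ² = 80; σ²/τ² = 0.5.
β̂_MAP = 364 / (80 + 0.5) = 364/80.5 ≈ 4.522.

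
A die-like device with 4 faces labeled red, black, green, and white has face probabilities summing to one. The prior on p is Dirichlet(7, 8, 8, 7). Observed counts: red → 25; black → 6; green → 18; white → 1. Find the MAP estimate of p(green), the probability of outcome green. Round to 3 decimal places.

The posterior is Dirichlet(αᵢ + nᵢ) = Dirichlet(32, 14, 26, 8).
For a Dirichlet(a₁,…,a_K) with all aᵢ > 1, the mode has j-th component (aⱼ − 1)/(Σaᵢ − K).
Here Σaᵢ = 80 and K = 4, so p(green) = (26 − 1)/(80 − 4) = 25/76 ≈ 0.329.

MAP estimate of p(green) = 0.329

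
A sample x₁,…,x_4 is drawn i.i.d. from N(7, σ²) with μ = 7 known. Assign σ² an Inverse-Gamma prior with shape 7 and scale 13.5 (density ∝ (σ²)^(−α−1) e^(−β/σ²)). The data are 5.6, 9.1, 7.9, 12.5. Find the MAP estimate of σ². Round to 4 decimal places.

σ̂²_MAP = 3.2215

Sum of squared deviations about the known mean: SS = (5.6−7)² + (9.1−7)² + (7.9−7)² + (12.5−7)² = 37.43.
The Normal likelihood contributes (σ²)^(−n/2) exp(−SS/(2σ²)), so the posterior is Inverse-Gamma(α + n/2, β + SS/2) = Inverse-Gamma(9, 32.215).
The mode of Inverse-Gamma(a, b) is b/(a+1) = 32.215/10 ≈ 3.2215.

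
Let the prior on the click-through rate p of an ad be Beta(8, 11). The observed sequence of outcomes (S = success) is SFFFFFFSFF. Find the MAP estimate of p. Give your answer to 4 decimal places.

p̂_MAP = 0.3333

Prior: Beta(8, 11).
Data: 2 successes in 10 trials (from the sequence). The binomial likelihood contributes p^2(1−p)^8, so the posterior is Beta(8+2, 11+8) = Beta(10, 19).
For Beta(a, b) with a, b > 1 the mode is (a−1)/(a+b−2) = 9/27 ≈ 0.3333.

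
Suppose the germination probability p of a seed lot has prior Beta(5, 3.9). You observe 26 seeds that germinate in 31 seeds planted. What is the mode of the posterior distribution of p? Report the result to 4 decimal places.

p̂_MAP = 0.7916

Prior: Beta(5, 3.9).
Data: 26 successes in 31 trials. The binomial likelihood contributes p^26(1−p)^5, so the posterior is Beta(5+26, 3.9+5) = Beta(31, 8.9).
For Beta(a, b) with a, b > 1 the mode is (a−1)/(a+b−2) = 30/37.9 ≈ 0.7916.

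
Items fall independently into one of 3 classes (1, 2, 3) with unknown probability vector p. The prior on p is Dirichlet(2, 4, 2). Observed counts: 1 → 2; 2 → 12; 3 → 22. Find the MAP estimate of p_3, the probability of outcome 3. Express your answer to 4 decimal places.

The posterior is Dirichlet(αᵢ + nᵢ) = Dirichlet(4, 16, 24).
For a Dirichlet(a₁,…,a_K) with all aᵢ > 1, the mode has j-th component (aⱼ − 1)/(Σaᵢ − K).
Here Σaᵢ = 44 and K = 3, so p_3 = (24 − 1)/(44 − 3) = 23/41 ≈ 0.5610.

MAP estimate: 0.5610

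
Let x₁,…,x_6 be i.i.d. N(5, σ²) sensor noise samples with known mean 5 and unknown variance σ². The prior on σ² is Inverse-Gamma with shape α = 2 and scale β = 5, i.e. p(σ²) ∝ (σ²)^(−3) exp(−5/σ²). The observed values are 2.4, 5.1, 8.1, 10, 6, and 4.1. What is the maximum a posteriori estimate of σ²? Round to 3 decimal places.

Sum of squared deviations about the known mean: SS = (2.4−5)² + (5.1−5)² + (8.1−5)² + (10−5)² + (6−5)² + (4.1−5)² = 43.19.
The Normal likelihood contributes (σ²)^(−n/2) exp(−SS/(2σ²)), so the posterior is Inverse-Gamma(α + n/2, β + SS/2) = Inverse-Gamma(5, 26.595).
The mode of Inverse-Gamma(a, b) is b/(a+1) = 26.595/6 ≈ 4.433.

σ̂²_MAP = 4.433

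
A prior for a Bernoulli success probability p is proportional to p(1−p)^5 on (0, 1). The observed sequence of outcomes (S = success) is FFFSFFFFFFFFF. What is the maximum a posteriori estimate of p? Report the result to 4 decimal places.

p̂_MAP = 0.1053

The prior density ∝ p(1−p)^5 is the kernel of Beta(2, 6).
Data: 1 success in 13 trials (from the sequence). The binomial likelihood contributes p(1−p)^12, so the posterior is Beta(2+1, 6+12) = Beta(3, 18).
For Beta(a, b) with a, b > 1 the mode is (a−1)/(a+b−2) = 2/19 ≈ 0.1053.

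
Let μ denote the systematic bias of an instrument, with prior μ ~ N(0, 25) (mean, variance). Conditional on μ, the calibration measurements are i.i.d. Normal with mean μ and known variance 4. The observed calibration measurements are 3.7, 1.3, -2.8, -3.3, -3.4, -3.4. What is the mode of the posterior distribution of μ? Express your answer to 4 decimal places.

μ̂_MAP = -1.2825

n = 6; x̄ = (3.7 + 1.3 + (-2.8) + (-3.3) + (-3.4) + (-3.4))/6 = -7.9/6 = -79/60 ≈ -1.3167.
For a Normal prior and Normal likelihood with known variance, the posterior is Normal; its mode equals its mean, the precision-weighted average.
Prior precision 1/σ₀² = 1/25 = 0.04; data precision n/σ² = 6/4 = 1.5.
μ̂ = (0.04·0 + 1.5·(-79/60)) / (0.04 + 1.5) = (-1.975)/1.54 = -395/308 ≈ -1.2825.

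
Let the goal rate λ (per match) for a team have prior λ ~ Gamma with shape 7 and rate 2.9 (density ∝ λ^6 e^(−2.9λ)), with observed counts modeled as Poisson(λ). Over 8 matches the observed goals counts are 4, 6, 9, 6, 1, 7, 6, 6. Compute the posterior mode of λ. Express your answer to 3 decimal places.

λ̂_MAP = 4.679

Σxᵢ = 4+6+9+6+1+7+6+6 = 45, with n = 8.
Posterior ∝ λ^6e^(−2.9λ) · λ^45e^(−8λ) = λ^51e^(−10.9λ), i.e. Gamma(shape=52, rate=10.9).
The mode of a Gamma(a, b) with a ≥ 1 (shape–rate) is (a−1)/b = 51/10.9 ≈ 4.679.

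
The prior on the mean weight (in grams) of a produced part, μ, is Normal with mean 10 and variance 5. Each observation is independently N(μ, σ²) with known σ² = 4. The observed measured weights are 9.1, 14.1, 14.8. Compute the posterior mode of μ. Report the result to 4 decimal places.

μ̂_MAP = 12.1053

n = 3; x̄ = (9.1 + 14.1 + 14.8)/3 = 38/3 = 38/3 ≈ 12.6667.
For a Normal prior and Normal likelihood with known variance, the posterior is Normal; its mode equals its mean, the precision-weighted average.
Prior precision 1/σ₀² = 1/5 = 0.2; data precision n/σ² = 3/4 = 0.75.
μ̂ = (0.2·10 + 0.75·(38/3)) / (0.2 + 0.75) = 11.5/0.95 = 230/19 ≈ 12.1053.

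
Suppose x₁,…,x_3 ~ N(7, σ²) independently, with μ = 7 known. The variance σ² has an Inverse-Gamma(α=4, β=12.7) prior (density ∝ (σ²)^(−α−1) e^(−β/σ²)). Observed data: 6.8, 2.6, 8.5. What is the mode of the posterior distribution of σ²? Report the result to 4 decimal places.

Sum of squared deviations about the known mean: SS = (6.8−7)² + (2.6−7)² + (8.5−7)² = 21.65.
The Normal likelihood contributes (σ²)^(−n/2) exp(−SS/(2σ²)), so the posterior is Inverse-Gamma(α + n/2, β + SS/2) = Inverse-Gamma(5.5, 23.525).
The mode of Inverse-Gamma(a, b) is b/(a+1) = 23.525/6.5 ≈ 3.6192.

σ̂²_MAP = 3.6192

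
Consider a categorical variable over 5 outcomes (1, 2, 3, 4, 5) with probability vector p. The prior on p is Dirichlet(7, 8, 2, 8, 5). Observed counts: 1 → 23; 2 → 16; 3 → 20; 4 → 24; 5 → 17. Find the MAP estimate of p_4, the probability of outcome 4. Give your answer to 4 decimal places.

The posterior is Dirichlet(αᵢ + nᵢ) = Dirichlet(30, 24, 22, 32, 22).
For a Dirichlet(a₁,…,a_K) with all aᵢ > 1, the mode has j-th component (aⱼ − 1)/(Σaᵢ − K).
Here Σaᵢ = 130 and K = 5, so p_4 = (32 − 1)/(130 − 5) = 31/125 ≈ 0.2480.

MAP estimate: 0.2480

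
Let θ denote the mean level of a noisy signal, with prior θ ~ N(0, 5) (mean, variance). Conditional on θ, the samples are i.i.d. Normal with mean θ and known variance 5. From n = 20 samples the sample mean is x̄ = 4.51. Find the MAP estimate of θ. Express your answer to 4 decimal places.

n = 20, x̄ = 4.51.
For a Normal prior and Normal likelihood with known variance, the posterior is Normal; its mode equals its mean, the precision-weighted average.
Prior precision 1/σ₀² = 1/5 = 0.2; data precision n/σ² = 20/5 = 4.
θ̂ = (0.2·0 + 4·4.51) / (0.2 + 4) = 18.04/4.2 = 451/105 ≈ 4.2952.

θ̂_MAP = 4.2952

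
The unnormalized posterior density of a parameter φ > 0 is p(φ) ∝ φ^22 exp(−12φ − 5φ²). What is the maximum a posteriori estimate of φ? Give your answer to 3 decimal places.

φ̂_MAP = 1.000

ℓ'(φ) = 22/φ − 12 − 10φ. Setting this to zero and multiplying by φ: 10φ² + 12φ − 22 = 0.
φ = (−12 + √(12² + 4·10·22)) / (2·10) = (−12 + √1024) / 20 = (−12 + 32)/20 = 1.
ℓ''(φ) = −22/φ² − 10 < 0, confirming a maximum.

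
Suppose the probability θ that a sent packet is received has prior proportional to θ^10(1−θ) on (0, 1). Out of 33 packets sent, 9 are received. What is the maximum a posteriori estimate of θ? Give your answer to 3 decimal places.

The prior density ∝ θ^10(1−θ)^1 is the kernel of Beta(11, 2).
Data: 9 successes in 33 trials. The binomial likelihood contributes θ^9(1−θ)^24, so the posterior is Beta(11+9, 2+24) = Beta(20, 26).
For Beta(a, b) with a, b > 1 the mode is (a−1)/(a+b−2) = 19/44 ≈ 0.432.

θ̂_MAP = 0.432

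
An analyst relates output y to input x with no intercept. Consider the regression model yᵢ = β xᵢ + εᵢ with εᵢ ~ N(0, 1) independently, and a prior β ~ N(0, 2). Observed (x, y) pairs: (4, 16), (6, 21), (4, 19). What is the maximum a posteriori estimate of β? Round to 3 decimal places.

log p(β | y) = −Σ(yᵢ − βxᵢ)²/(2·1) − β²/(2·2) + const.
Setting the derivative to zero: Σxᵢ(yᵢ − βxᵢ)/1 − β/2 = 0, so β = Σxᵢyᵢ / (Σxᵢ² + σ²/τ²).
Σxᵢyᵢ = 4·16 + 6·21 + 4·19 = 266; Σxᵢ² = 68; σ²/τ² = 0.5.
β̂_MAP = 266 / (68 + 0.5) = 266/68.5 ≈ 3.883.

β̂_MAP = 3.883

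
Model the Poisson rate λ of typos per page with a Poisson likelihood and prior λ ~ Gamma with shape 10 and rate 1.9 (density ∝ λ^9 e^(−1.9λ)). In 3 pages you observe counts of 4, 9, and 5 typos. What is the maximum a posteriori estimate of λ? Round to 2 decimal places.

λ̂_MAP = 5.51

Σxᵢ = 4+9+5 = 18, with n = 3.
Posterior ∝ λ^9e^(−1.9λ) · λ^18e^(−3λ) = λ^27e^(−4.9λ), i.e. Gamma(shape=28, rate=4.9).
The mode of a Gamma(a, b) with a ≥ 1 (shape–rate) is (a−1)/b = 27/4.9 ≈ 5.51.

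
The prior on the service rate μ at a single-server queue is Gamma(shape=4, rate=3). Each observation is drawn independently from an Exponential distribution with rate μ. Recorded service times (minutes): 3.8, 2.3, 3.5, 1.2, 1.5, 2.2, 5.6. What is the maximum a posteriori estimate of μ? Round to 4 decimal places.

μ̂_MAP = 0.4329

The Exponential(rate=μ) likelihood is ∝ μ^n e^(−μΣtᵢ). Here n = 7 and Σtᵢ = 3.8 + 2.3 + 3.5 + 1.2 + 1.5 + 2.2 + 5.6 = 20.1.
Posterior ∝ μ^3e^(−3μ) · μ^7e^(−20.1μ) = μ^10e^(−23.1μ), i.e. Gamma(11, 23.1).
Mode = (a−1)/b = 10/23.1 ≈ 0.4329.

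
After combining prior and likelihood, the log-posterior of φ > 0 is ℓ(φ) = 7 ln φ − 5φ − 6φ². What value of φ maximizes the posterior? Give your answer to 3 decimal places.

ℓ'(φ) = 7/φ − 5 − 12φ. Setting this to zero and multiplying by φ: 12φ² + 5φ − 7 = 0.
φ = (−5 + √(5² + 4·12·7)) / (2·12) = (−5 + √361) / 24 = (−5 + 19)/24 = 7/12.
ℓ''(φ) = −7/φ² − 12 < 0, confirming a maximum.

φ̂_MAP = 0.583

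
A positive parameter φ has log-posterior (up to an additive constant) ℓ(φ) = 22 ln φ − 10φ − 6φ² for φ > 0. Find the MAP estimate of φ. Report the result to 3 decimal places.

φ̂_MAP = 1.000

ℓ'(φ) = 22/φ − 10 − 12φ. Setting this to zero and multiplying by φ: 12φ² + 10φ − 22 = 0.
φ = (−10 + √(10² + 4·12·22)) / (2·12) = (−10 + √1156) / 24 = (−10 + 34)/24 = 1.
ℓ''(φ) = −22/φ² − 12 < 0, confirming a maximum.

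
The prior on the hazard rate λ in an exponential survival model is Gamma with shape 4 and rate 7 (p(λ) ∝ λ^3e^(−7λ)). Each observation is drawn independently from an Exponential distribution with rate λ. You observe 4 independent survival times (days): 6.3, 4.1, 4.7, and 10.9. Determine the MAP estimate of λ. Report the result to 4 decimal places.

λ̂_MAP = 0.2121

The Exponential(rate=λ) likelihood is ∝ λ^n e^(−λΣtᵢ). Here n = 4 and Σtᵢ = 6.3 + 4.1 + 4.7 + 10.9 = 26.
Posterior ∝ λ^3e^(−7λ) · λ^4e^(−26λ) = λ^7e^(−33λ), i.e. Gamma(8, 33).
Mode = (a−1)/b = 7/33 ≈ 0.2121.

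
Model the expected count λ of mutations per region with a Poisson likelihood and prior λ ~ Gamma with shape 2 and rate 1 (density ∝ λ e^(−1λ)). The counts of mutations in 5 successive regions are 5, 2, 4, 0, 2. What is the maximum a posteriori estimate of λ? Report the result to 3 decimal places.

Σxᵢ = 5+2+4+0+2 = 13, with n = 5.
Posterior ∝ λe^(−1λ) · λ^13e^(−5λ) = λ^14e^(−6λ), i.e. Gamma(shape=15, rate=6).
The mode of a Gamma(a, b) with a ≥ 1 (shape–rate) is (a−1)/b = 14/6 ≈ 2.333.

λ̂_MAP = 2.333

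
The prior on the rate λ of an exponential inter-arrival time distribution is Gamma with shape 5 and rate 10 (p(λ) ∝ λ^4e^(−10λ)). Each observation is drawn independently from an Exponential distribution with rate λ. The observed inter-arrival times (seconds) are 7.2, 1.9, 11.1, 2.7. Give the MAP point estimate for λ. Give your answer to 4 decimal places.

The Exponential(rate=λ) likelihood is ∝ λ^n e^(−λΣtᵢ). Here n = 4 and Σtᵢ = 7.2 + 1.9 + 11.1 + 2.7 = 22.9.
Posterior ∝ λ^4e^(−10λ) · λ^4e^(−22.9λ) = λ^8e^(−32.9λ), i.e. Gamma(9, 32.9).
Mode = (a−1)/b = 8/32.9 ≈ 0.2432.

λ̂_MAP = 0.2432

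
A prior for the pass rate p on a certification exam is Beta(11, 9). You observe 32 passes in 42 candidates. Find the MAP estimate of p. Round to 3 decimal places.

Prior: Beta(11, 9).
Data: 32 successes in 42 trials. The binomial likelihood contributes p^32(1−p)^10, so the posterior is Beta(11+32, 9+10) = Beta(43, 19).
For Beta(a, b) with a, b > 1 the mode is (a−1)/(a+b−2) = 42/60 ≈ 0.700.

p̂_MAP = 0.700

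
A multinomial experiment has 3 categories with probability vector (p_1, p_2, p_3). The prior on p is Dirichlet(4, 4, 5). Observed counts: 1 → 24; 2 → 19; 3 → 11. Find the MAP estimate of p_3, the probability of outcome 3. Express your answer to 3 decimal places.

MAP estimate: 0.234

The posterior is Dirichlet(αᵢ + nᵢ) = Dirichlet(28, 23, 16).
For a Dirichlet(a₁,…,a_K) with all aᵢ > 1, the mode has j-th component (aⱼ − 1)/(Σaᵢ − K).
Here Σaᵢ = 67 and K = 3, so p_3 = (16 − 1)/(67 − 3) = 15/64 ≈ 0.234.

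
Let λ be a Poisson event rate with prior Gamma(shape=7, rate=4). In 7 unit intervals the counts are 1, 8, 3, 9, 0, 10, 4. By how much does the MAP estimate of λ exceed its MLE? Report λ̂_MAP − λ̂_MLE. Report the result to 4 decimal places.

MAP − MLE = -1.2727

Σxᵢ = 35. Posterior is Gamma(42, 11); MAP = (42−1)/11 = 41/11 ≈ 3.72727.
MLE = x̄ = 35/7 ≈ 5.00000.
Difference = 41/11 − 35/7 = -14/11 ≈ -1.2727.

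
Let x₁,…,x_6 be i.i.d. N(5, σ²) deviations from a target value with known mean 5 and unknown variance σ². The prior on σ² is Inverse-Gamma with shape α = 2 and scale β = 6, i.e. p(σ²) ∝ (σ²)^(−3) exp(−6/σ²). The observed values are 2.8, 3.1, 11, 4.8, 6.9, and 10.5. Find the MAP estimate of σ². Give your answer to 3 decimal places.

σ̂²_MAP = 7.529

Sum of squared deviations about the known mean: SS = (2.8−5)² + (3.1−5)² + (11−5)² + (4.8−5)² + (6.9−5)² + (10.5−5)² = 78.35.
The Normal likelihood contributes (σ²)^(−n/2) exp(−SS/(2σ²)), so the posterior is Inverse-Gamma(α + n/2, β + SS/2) = Inverse-Gamma(5, 45.175).
The mode of Inverse-Gamma(a, b) is b/(a+1) = 45.175/6 ≈ 7.529.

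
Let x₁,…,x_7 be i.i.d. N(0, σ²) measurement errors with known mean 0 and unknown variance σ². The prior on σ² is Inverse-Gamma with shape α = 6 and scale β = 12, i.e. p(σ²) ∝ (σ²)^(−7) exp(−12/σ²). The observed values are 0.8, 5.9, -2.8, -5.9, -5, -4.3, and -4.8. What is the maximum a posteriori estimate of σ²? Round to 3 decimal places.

σ̂²_MAP = 8.030

Sum of squared deviations about the known mean: SS = (0.8−0)² + (5.9−0)² + (-2.8−0)² + (-5.9−0)² + (-5−0)² + (-4.3−0)² + (-4.8−0)² = 144.63.
The Normal likelihood contributes (σ²)^(−n/2) exp(−SS/(2σ²)), so the posterior is Inverse-Gamma(α + n/2, β + SS/2) = Inverse-Gamma(9.5, 84.315).
The mode of Inverse-Gamma(a, b) is b/(a+1) = 84.315/10.5 ≈ 8.030.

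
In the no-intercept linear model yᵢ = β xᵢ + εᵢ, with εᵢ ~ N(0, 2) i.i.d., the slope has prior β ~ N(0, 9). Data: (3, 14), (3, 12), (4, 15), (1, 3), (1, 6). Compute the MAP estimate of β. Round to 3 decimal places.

β̂_MAP = 4.058

log p(β | y) = −Σ(yᵢ − βxᵢ)²/(2·2) − β²/(2·9) + const.
Setting the derivative to zero: Σxᵢ(yᵢ − βxᵢ)/2 − β/9 = 0, so β = Σxᵢyᵢ / (Σxᵢ² + σ²/τ²).
Σxᵢyᵢ = 3·14 + 3·12 + 4·15 + 1·3 + 1·6 = 147; Σxᵢ² = 36; σ²/τ² = 2/9.
β̂_MAP = 147 / (36 + 2/9) = 147/(326/9) = 1323/326 ≈ 4.058.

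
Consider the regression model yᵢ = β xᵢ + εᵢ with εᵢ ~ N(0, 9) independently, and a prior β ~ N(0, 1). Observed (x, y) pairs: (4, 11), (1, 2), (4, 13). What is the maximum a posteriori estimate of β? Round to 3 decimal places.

log p(β | y) = −Σ(yᵢ − βxᵢ)²/(2·9) − β²/(2·1) + const.
Setting the derivative to zero: Σxᵢ(yᵢ − βxᵢ)/9 − β/1 = 0, so β = Σxᵢyᵢ / (Σxᵢ² + σ²/τ²).
Σxᵢyᵢ = 4·11 + 1·2 + 4·13 = 98; Σxᵢ² = 33; σ²/τ² = 9.
β̂_MAP = 98 / (33 + 9) = 98/42 ≈ 2.333.

β̂_MAP = 2.333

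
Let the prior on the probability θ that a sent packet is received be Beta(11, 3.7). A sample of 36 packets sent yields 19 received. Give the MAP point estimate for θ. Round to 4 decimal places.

θ̂_MAP = 0.5955

Prior: Beta(11, 3.7).
Data: 19 successes in 36 trials. The binomial likelihood contributes θ^19(1−θ)^17, so the posterior is Beta(11+19, 3.7+17) = Beta(30, 20.7).
For Beta(a, b) with a, b > 1 the mode is (a−1)/(a+b−2) = 29/48.7 ≈ 0.5955.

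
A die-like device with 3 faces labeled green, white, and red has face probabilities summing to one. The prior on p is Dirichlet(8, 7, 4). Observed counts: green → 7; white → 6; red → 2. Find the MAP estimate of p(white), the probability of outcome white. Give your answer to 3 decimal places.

MAP estimate of p(white) = 0.387

The posterior is Dirichlet(αᵢ + nᵢ) = Dirichlet(15, 13, 6).
For a Dirichlet(a₁,…,a_K) with all aᵢ > 1, the mode has j-th component (aⱼ − 1)/(Σaᵢ − K).
Here Σaᵢ = 34 and K = 3, so p(white) = (13 − 1)/(34 − 3) = 12/31 ≈ 0.387.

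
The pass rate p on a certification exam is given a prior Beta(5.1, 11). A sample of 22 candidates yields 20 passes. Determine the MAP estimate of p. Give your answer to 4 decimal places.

p̂_MAP = 0.6676

Prior: Beta(5.1, 11).
Data: 20 successes in 22 trials. The binomial likelihood contributes p^20(1−p)^2, so the posterior is Beta(5.1+20, 11+2) = Beta(25.1, 13).
For Beta(a, b) with a, b > 1 the mode is (a−1)/(a+b−2) = 24.1/36.1 ≈ 0.6676.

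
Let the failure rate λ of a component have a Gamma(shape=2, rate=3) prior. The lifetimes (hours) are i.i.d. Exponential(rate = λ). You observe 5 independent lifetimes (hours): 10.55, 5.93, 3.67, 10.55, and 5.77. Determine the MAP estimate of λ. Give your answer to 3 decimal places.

λ̂_MAP = 0.152

The Exponential(rate=λ) likelihood is ∝ λ^n e^(−λΣtᵢ). Here n = 5 and Σtᵢ = 10.55 + 5.93 + 3.67 + 10.55 + 5.77 = 36.47.
Posterior ∝ λe^(−3λ) · λ^5e^(−36.47λ) = λ^6e^(−39.47λ), i.e. Gamma(7, 39.47).
Mode = (a−1)/b = 6/39.47 ≈ 0.152.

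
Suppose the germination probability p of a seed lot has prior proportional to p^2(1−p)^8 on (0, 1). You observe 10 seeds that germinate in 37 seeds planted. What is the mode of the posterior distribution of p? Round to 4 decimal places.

The prior density ∝ p^2(1−p)^8 is the kernel of Beta(3, 9).
Data: 10 successes in 37 trials. The binomial likelihood contributes p^10(1−p)^27, so the posterior is Beta(3+10, 9+27) = Beta(13, 36).
For Beta(a, b) with a, b > 1 the mode is (a−1)/(a+b−2) = 12/47 ≈ 0.2553.

p̂_MAP = 0.2553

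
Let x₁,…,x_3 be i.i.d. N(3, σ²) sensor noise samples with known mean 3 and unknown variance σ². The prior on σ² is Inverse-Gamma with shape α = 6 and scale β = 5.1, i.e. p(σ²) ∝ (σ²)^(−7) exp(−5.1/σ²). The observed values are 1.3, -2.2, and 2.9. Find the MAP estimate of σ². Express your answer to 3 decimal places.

Sum of squared deviations about the known mean: SS = (1.3−3)² + (-2.2−3)² + (2.9−3)² = 29.94.
The Normal likelihood contributes (σ²)^(−n/2) exp(−SS/(2σ²)), so the posterior is Inverse-Gamma(α + n/2, β + SS/2) = Inverse-Gamma(7.5, 20.07).
The mode of Inverse-Gamma(a, b) is b/(a+1) = 20.07/8.5 ≈ 2.361.

σ̂²_MAP = 2.361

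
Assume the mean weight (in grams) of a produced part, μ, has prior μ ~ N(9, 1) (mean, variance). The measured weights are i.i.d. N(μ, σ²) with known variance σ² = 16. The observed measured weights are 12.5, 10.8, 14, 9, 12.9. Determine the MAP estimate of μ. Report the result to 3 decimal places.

μ̂_MAP = 9.676

n = 5; x̄ = (12.5 + 10.8 + 14 + 9 + 12.9)/5 = 59.2/5 = 11.84.
For a Normal prior and Normal likelihood with known variance, the posterior is Normal; its mode equals its mean, the precision-weighted average.
Prior precision 1/σ₀² = 1/1 = 1; data precision n/σ² = 5/16 = 0.3125.
μ̂ = (1·9 + 0.3125·11.84) / (1 + 0.3125) = 12.7/1.3125 = 1016/105 ≈ 9.676.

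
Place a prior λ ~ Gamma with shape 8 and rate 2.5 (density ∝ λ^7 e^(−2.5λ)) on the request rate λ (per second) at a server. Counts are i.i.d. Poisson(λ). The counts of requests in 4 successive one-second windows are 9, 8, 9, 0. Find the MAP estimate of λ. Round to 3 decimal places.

Σxᵢ = 9+8+9+0 = 26, with n = 4.
Posterior ∝ λ^7e^(−2.5λ) · λ^26e^(−4λ) = λ^33e^(−6.5λ), i.e. Gamma(shape=34, rate=6.5).
The mode of a Gamma(a, b) with a ≥ 1 (shape–rate) is (a−1)/b = 33/6.5 ≈ 5.077.

λ̂_MAP = 5.077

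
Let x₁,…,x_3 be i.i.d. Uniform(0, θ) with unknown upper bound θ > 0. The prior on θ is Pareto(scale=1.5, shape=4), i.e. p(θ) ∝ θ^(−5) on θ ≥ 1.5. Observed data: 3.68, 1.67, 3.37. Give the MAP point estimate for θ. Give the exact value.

θ̂_MAP = 3.68

The Uniform(0, θ) likelihood is θ^(−n) for θ ≥ max(xᵢ), zero otherwise. Here max(xᵢ) = 3.68.
Posterior ∝ θ^(−5) · θ^(−3) = θ^(−8) on θ ≥ max(1.5, 3.68) = 3.68.
This density is strictly decreasing in θ, so the posterior mode lies at the lower boundary of the support.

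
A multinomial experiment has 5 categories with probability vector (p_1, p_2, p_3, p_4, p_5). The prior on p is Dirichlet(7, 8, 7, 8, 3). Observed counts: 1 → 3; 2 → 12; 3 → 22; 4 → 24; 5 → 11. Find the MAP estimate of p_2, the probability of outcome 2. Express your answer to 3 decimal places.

The posterior is Dirichlet(αᵢ + nᵢ) = Dirichlet(10, 20, 29, 32, 14).
For a Dirichlet(a₁,…,a_K) with all aᵢ > 1, the mode has j-th component (aⱼ − 1)/(Σaᵢ − K).
Here Σaᵢ = 105 and K = 5, so p_2 = (20 − 1)/(105 − 5) = 19/100 ≈ 0.190.

MAP estimate: 0.190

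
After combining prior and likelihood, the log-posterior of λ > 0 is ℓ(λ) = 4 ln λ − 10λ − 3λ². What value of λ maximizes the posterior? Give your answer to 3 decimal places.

λ̂_MAP = 0.333

ℓ'(λ) = 4/λ − 10 − 6λ. Setting this to zero and multiplying by λ: 6λ² + 10λ − 4 = 0.
λ = (−10 + √(10² + 4·6·4)) / (2·6) = (−10 + √196) / 12 = (−10 + 14)/12 = 1/3.
ℓ''(λ) = −4/λ² − 6 < 0, confirming a maximum.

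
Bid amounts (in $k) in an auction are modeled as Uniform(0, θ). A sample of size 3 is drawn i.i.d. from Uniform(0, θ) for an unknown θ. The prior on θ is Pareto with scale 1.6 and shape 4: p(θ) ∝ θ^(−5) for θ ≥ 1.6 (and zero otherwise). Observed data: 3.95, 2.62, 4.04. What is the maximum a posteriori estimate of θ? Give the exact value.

θ̂_MAP = 4.04

The Uniform(0, θ) likelihood is θ^(−n) for θ ≥ max(xᵢ), zero otherwise. Here max(xᵢ) = 4.04.
Posterior ∝ θ^(−5) · θ^(−3) = θ^(−8) on θ ≥ max(1.6, 4.04) = 4.04.
This density is strictly decreasing in θ, so the posterior mode lies at the lower boundary of the support.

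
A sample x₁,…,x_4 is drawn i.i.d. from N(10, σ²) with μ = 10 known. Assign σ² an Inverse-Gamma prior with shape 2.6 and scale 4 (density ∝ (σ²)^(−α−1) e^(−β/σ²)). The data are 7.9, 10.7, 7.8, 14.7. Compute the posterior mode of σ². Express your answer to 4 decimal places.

σ̂²_MAP = 3.5563

Sum of squared deviations about the known mean: SS = (7.9−10)² + (10.7−10)² + (7.8−10)² + (14.7−10)² = 31.83.
The Normal likelihood contributes (σ²)^(−n/2) exp(−SS/(2σ²)), so the posterior is Inverse-Gamma(α + n/2, β + SS/2) = Inverse-Gamma(4.6, 19.915).
The mode of Inverse-Gamma(a, b) is b/(a+1) = 19.915/5.6 ≈ 3.5563.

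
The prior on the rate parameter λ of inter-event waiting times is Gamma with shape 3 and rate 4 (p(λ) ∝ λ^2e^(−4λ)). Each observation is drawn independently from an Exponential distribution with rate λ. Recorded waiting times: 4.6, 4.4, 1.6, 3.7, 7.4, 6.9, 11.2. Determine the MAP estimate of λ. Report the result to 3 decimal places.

λ̂_MAP = 0.205

The Exponential(rate=λ) likelihood is ∝ λ^n e^(−λΣtᵢ). Here n = 7 and Σtᵢ = 4.6 + 4.4 + 1.6 + 3.7 + 7.4 + 6.9 + 11.2 = 39.8.
Posterior ∝ λ^2e^(−4λ) · λ^7e^(−39.8λ) = λ^9e^(−43.8λ), i.e. Gamma(10, 43.8).
Mode = (a−1)/b = 9/43.8 ≈ 0.205.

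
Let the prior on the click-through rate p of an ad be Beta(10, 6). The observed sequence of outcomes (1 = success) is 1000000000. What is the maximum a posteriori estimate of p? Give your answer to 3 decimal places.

Prior: Beta(10, 6).
Data: 1 success in 10 trials (from the sequence). The binomial likelihood contributes p(1−p)^9, so the posterior is Beta(10+1, 6+9) = Beta(11, 15).
For Beta(a, b) with a, b > 1 the mode is (a−1)/(a+b−2) = 10/24 ≈ 0.417.

p̂_MAP = 0.417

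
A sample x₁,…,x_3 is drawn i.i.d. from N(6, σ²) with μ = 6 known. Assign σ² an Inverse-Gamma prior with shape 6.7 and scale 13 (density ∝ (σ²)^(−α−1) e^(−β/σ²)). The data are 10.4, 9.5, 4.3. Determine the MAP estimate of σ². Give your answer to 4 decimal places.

Sum of squared deviations about the known mean: SS = (10.4−6)² + (9.5−6)² + (4.3−6)² = 34.5.
The Normal likelihood contributes (σ²)^(−n/2) exp(−SS/(2σ²)), so the posterior is Inverse-Gamma(α + n/2, β + SS/2) = Inverse-Gamma(8.2, 30.25).
The mode of Inverse-Gamma(a, b) is b/(a+1) = 30.25/9.2 ≈ 3.2880.

σ̂²_MAP = 3.2880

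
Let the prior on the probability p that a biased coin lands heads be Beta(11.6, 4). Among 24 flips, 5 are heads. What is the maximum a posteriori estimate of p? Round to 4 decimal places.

Prior: Beta(11.6, 4).
Data: 5 successes in 24 trials. The binomial likelihood contributes p^5(1−p)^19, so the posterior is Beta(11.6+5, 4+19) = Beta(16.6, 23).
For Beta(a, b) with a, b > 1 the mode is (a−1)/(a+b−2) = 15.6/37.6 ≈ 0.4149.

p̂_MAP = 0.4149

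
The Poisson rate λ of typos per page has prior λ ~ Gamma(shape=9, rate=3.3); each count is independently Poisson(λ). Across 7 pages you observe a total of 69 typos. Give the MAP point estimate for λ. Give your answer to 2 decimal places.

Σxᵢ = 69, n = 7.
Posterior ∝ λ^8e^(−3.3λ) · λ^69e^(−7λ) = λ^77e^(−10.3λ), i.e. Gamma(shape=78, rate=10.3).
The mode of a Gamma(a, b) with a ≥ 1 (shape–rate) is (a−1)/b = 77/10.3 ≈ 7.48.

λ̂_MAP = 7.48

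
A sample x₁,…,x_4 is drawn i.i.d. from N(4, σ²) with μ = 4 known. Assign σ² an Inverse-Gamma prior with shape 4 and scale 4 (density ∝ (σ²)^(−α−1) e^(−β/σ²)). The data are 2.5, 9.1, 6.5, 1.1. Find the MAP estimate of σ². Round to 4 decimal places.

σ̂²_MAP = 3.6371

Sum of squared deviations about the known mean: SS = (2.5−4)² + (9.1−4)² + (6.5−4)² + (1.1−4)² = 42.92.
The Normal likelihood contributes (σ²)^(−n/2) exp(−SS/(2σ²)), so the posterior is Inverse-Gamma(α + n/2, β + SS/2) = Inverse-Gamma(6, 25.46).
The mode of Inverse-Gamma(a, b) is b/(a+1) = 25.46/7 ≈ 3.6371.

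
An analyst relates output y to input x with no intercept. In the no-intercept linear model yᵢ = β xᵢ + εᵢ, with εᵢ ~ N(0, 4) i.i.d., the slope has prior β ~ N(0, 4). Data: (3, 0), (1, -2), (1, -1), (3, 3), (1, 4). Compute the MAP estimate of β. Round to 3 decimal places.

β̂_MAP = 0.455

log p(β | y) = −Σ(yᵢ − βxᵢ)²/(2·4) − β²/(2·4) + const.
Setting the derivative to zero: Σxᵢ(yᵢ − βxᵢ)/4 − β/4 = 0, so β = Σxᵢyᵢ / (Σxᵢ² + σ²/τ²).
Σxᵢyᵢ = 3·0 + 1·(-2) + 1·(-1) + 3·3 + 1·4 = 10; Σxᵢ² = 21; σ²/τ² = 1.
β̂_MAP = 10 / (21 + 1) = 10/22 ≈ 0.455.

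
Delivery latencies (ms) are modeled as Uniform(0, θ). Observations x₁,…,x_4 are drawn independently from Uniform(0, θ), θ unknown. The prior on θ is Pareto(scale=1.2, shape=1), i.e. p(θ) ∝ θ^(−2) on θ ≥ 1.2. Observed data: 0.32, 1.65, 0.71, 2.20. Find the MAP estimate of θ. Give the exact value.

The Uniform(0, θ) likelihood is θ^(−n) for θ ≥ max(xᵢ), zero otherwise. Here max(xᵢ) = 2.20.
Posterior ∝ θ^(−2) · θ^(−4) = θ^(−6) on θ ≥ max(1.2, 2.20) = 2.20.
This density is strictly decreasing in θ, so the posterior mode lies at the lower boundary of the support.

θ̂_MAP = 2.20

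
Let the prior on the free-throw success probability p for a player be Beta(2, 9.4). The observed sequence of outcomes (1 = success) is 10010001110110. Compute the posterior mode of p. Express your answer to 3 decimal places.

Prior: Beta(2, 9.4).
Data: 7 successes in 14 trials (from the sequence). The binomial likelihood contributes p^7(1−p)^7, so the posterior is Beta(2+7, 9.4+7) = Beta(9, 16.4).
For Beta(a, b) with a, b > 1 the mode is (a−1)/(a+b−2) = 8/23.4 ≈ 0.342.

p̂_MAP = 0.342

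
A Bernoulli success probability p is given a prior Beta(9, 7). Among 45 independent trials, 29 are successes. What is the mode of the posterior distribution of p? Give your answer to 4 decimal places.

p̂_MAP = 0.6271

Prior: Beta(9, 7).
Data: 29 successes in 45 trials. The binomial likelihood contributes p^29(1−p)^16, so the posterior is Beta(9+29, 7+16) = Beta(38, 23).
For Beta(a, b) with a, b > 1 the mode is (a−1)/(a+b−2) = 37/59 ≈ 0.6271.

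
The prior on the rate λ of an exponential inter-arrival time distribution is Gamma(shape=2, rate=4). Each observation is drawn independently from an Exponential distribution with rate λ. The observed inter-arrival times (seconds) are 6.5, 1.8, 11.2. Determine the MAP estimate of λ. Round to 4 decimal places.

λ̂_MAP = 0.1702

The Exponential(rate=λ) likelihood is ∝ λ^n e^(−λΣtᵢ). Here n = 3 and Σtᵢ = 6.5 + 1.8 + 11.2 = 19.5.
Posterior ∝ λe^(−4λ) · λ^3e^(−19.5λ) = λ^4e^(−23.5λ), i.e. Gamma(5, 23.5).
Mode = (a−1)/b = 4/23.5 ≈ 0.1702.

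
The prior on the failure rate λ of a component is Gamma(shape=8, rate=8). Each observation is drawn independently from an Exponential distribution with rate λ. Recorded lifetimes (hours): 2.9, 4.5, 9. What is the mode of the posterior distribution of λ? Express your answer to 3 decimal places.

λ̂_MAP = 0.410

The Exponential(rate=λ) likelihood is ∝ λ^n e^(−λΣtᵢ). Here n = 3 and Σtᵢ = 2.9 + 4.5 + 9 = 16.4.
Posterior ∝ λ^7e^(−8λ) · λ^3e^(−16.4λ) = λ^10e^(−24.4λ), i.e. Gamma(11, 24.4).
Mode = (a−1)/b = 10/24.4 ≈ 0.410.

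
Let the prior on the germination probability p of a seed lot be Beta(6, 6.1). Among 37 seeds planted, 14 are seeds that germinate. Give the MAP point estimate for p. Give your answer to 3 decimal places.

p̂_MAP = 0.403

Prior: Beta(6, 6.1).
Data: 14 successes in 37 trials. The binomial likelihood contributes p^14(1−p)^23, so the posterior is Beta(6+14, 6.1+23) = Beta(20, 29.1).
For Beta(a, b) with a, b > 1 the mode is (a−1)/(a+b−2) = 19/47.1 ≈ 0.403.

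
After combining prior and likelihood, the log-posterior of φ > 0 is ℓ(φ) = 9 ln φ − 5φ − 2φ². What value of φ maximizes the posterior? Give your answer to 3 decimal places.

ℓ'(φ) = 9/φ − 5 − 4φ. Setting this to zero and multiplying by φ: 4φ² + 5φ − 9 = 0.
φ = (−5 + √(5² + 4·4·9)) / (2·4) = (−5 + √169) / 8 = (−5 + 13)/8 = 1.
ℓ''(φ) = −9/φ² − 4 < 0, confirming a maximum.

φ̂_MAP = 1.000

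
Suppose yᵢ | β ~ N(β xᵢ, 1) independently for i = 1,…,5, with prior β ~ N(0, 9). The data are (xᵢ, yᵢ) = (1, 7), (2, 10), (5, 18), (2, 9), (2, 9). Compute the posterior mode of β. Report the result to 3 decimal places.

β̂_MAP = 4.015

log p(β | y) = −Σ(yᵢ − βxᵢ)²/(2·1) − β²/(2·9) + const.
Setting the derivative to zero: Σxᵢ(yᵢ − βxᵢ)/1 − β/9 = 0, so β = Σxᵢyᵢ / (Σxᵢ² + σ²/τ²).
Σxᵢyᵢ = 1·7 + 2·10 + 5·18 + 2·9 + 2·9 = 153; Σxᵢ² = 38; σ²/τ² = 1/9.
β̂_MAP = 153 / (38 + 1/9) = 153/(343/9) = 1377/343 ≈ 4.015.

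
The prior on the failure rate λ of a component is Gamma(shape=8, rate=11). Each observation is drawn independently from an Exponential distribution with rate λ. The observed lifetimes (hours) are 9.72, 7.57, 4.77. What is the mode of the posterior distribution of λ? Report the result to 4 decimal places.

λ̂_MAP = 0.3025

The Exponential(rate=λ) likelihood is ∝ λ^n e^(−λΣtᵢ). Here n = 3 and Σtᵢ = 9.72 + 7.57 + 4.77 = 22.06.
Posterior ∝ λ^7e^(−11λ) · λ^3e^(−22.06λ) = λ^10e^(−33.06λ), i.e. Gamma(11, 33.06).
Mode = (a−1)/b = 10/33.06 ≈ 0.3025.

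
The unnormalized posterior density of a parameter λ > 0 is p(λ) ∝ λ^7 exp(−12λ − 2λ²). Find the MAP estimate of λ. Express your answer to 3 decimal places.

λ̂_MAP = 0.500

ℓ'(λ) = 7/λ − 12 − 4λ. Setting this to zero and multiplying by λ: 4λ² + 12λ − 7 = 0.
λ = (−12 + √(12² + 4·4·7)) / (2·4) = (−12 + √256) / 8 = (−12 + 16)/8 = 1/2.
ℓ''(λ) = −7/λ² − 4 < 0, confirming a maximum.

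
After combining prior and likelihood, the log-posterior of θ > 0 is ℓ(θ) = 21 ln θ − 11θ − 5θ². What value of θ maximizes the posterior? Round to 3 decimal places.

ℓ'(θ) = 21/θ − 11 − 10θ. Setting this to zero and multiplying by θ: 10θ² + 11θ − 21 = 0.
θ = (−11 + √(11² + 4·10·21)) / (2·10) = (−11 + √961) / 20 = (−11 + 31)/20 = 1.
ℓ''(θ) = −21/θ² − 10 < 0, confirming a maximum.

θ̂_MAP = 1.000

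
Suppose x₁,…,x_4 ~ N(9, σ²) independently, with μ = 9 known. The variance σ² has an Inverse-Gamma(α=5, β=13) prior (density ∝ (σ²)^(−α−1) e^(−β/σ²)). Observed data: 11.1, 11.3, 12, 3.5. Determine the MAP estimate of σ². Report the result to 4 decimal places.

Sum of squared deviations about the known mean: SS = (11.1−9)² + (11.3−9)² + (12−9)² + (3.5−9)² = 48.95.
The Normal likelihood contributes (σ²)^(−n/2) exp(−SS/(2σ²)), so the posterior is Inverse-Gamma(α + n/2, β + SS/2) = Inverse-Gamma(7, 37.475).
The mode of Inverse-Gamma(a, b) is b/(a+1) = 37.475/8 ≈ 4.6844.

σ̂²_MAP = 4.6844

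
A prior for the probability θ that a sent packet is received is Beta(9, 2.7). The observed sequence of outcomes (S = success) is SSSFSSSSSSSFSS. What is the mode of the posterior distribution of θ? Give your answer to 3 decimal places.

θ̂_MAP = 0.844

Prior: Beta(9, 2.7).
Data: 12 successes in 14 trials (from the sequence). The binomial likelihood contributes θ^12(1−θ)^2, so the posterior is Beta(9+12, 2.7+2) = Beta(21, 4.7).
For Beta(a, b) with a, b > 1 the mode is (a−1)/(a+b−2) = 20/23.7 ≈ 0.844.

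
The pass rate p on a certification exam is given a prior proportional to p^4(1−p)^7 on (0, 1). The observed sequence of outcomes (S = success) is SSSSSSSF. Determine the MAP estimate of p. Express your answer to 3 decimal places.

The prior density ∝ p^4(1−p)^7 is the kernel of Beta(5, 8).
Data: 7 successes in 8 trials (from the sequence). The binomial likelihood contributes p^7(1−p)^1, so the posterior is Beta(5+7, 8+1) = Beta(12, 9).
For Beta(a, b) with a, b > 1 the mode is (a−1)/(a+b−2) = 11/19 ≈ 0.579.

p̂_MAP = 0.579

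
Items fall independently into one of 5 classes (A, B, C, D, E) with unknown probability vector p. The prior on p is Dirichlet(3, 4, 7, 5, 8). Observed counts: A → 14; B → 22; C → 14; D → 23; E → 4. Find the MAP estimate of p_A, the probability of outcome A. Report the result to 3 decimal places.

The posterior is Dirichlet(αᵢ + nᵢ) = Dirichlet(17, 26, 21, 28, 12).
For a Dirichlet(a₁,…,a_K) with all aᵢ > 1, the mode has j-th component (aⱼ − 1)/(Σaᵢ − K).
Here Σaᵢ = 104 and K = 5, so p_A = (17 − 1)/(104 − 5) = 16/99 ≈ 0.162.

MAP estimate of p_A = 0.162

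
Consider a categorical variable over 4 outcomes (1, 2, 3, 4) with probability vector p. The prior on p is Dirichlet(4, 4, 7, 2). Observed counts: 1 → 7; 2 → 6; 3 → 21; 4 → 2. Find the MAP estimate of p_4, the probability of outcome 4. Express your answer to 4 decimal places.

MAP estimate: 0.0612

The posterior is Dirichlet(αᵢ + nᵢ) = Dirichlet(11, 10, 28, 4).
For a Dirichlet(a₁,…,a_K) with all aᵢ > 1, the mode has j-th component (aⱼ − 1)/(Σaᵢ − K).
Here Σaᵢ = 53 and K = 4, so p_4 = (4 − 1)/(53 − 4) = 3/49 ≈ 0.0612.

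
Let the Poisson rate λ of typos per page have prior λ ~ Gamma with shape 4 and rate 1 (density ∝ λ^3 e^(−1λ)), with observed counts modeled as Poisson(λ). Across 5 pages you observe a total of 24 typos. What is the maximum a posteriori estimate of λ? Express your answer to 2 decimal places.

λ̂_MAP = 4.50

Σxᵢ = 24, n = 5.
Posterior ∝ λ^3e^(−1λ) · λ^24e^(−5λ) = λ^27e^(−6λ), i.e. Gamma(shape=28, rate=6).
The mode of a Gamma(a, b) with a ≥ 1 (shape–rate) is (a−1)/b = 27/6 ≈ 4.50.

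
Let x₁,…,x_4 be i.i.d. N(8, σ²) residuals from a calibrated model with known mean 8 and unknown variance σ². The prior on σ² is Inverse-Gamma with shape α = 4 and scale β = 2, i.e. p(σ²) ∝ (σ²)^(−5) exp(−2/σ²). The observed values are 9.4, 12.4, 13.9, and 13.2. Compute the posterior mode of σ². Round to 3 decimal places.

σ̂²_MAP = 6.226

Sum of squared deviations about the known mean: SS = (9.4−8)² + (12.4−8)² + (13.9−8)² + (13.2−8)² = 83.17.
The Normal likelihood contributes (σ²)^(−n/2) exp(−SS/(2σ²)), so the posterior is Inverse-Gamma(α + n/2, β + SS/2) = Inverse-Gamma(6, 43.585).
The mode of Inverse-Gamma(a, b) is b/(a+1) = 43.585/7 ≈ 6.226.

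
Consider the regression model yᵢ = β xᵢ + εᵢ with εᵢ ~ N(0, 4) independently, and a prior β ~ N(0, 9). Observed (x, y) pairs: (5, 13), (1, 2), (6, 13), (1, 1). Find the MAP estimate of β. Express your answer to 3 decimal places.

β̂_MAP = 2.301

log p(β | y) = −Σ(yᵢ − βxᵢ)²/(2·4) − β²/(2·9) + const.
Setting the derivative to zero: Σxᵢ(yᵢ − βxᵢ)/4 − β/9 = 0, so β = Σxᵢyᵢ / (Σxᵢ² + σ²/τ²).
Σxᵢyᵢ = 5·13 + 1·2 + 6·13 + 1·1 = 146; Σxᵢ² = 63; σ²/τ² = 4/9.
β̂_MAP = 146 / (63 + 4/9) = 146/(571/9) = 1314/571 ≈ 2.301.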